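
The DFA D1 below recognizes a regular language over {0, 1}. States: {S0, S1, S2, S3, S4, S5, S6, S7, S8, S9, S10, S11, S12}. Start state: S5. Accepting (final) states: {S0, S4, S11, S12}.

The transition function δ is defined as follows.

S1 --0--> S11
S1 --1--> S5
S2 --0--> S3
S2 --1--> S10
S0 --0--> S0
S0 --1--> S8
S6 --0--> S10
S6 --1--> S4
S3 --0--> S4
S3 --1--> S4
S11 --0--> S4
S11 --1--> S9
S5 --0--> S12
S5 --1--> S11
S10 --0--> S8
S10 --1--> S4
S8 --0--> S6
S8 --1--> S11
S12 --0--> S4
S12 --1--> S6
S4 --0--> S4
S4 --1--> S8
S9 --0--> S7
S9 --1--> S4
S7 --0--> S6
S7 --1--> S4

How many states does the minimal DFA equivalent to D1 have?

3

Reachable states from the start: {S4,S5,S6,S7,S8,S9,S10,S11,S12}. Unreachable: {S0,S1,S2,S3} — drop them.
Initial partition by acceptance: {S4,S11,S12} | {S5,S6,S7,S8,S9,S10}.
On input 0, block {S5,S6,S7,S8,S9,S10} splits into {S6,S7,S8,S9,S10} and {S5}.
Stable partition: {S4,S11,S12} | {S6,S7,S8,S9,S10} | {S5} — 3 equivalence classes.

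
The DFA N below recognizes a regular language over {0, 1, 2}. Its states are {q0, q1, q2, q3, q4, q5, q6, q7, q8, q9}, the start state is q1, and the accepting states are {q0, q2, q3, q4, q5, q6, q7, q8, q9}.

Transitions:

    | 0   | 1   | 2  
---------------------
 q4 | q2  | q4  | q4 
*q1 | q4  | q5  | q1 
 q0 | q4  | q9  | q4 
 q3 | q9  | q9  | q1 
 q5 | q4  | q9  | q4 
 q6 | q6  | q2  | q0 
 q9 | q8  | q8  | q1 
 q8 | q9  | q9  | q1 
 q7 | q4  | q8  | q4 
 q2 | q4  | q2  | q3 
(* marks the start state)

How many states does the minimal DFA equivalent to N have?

States {q0,q6,q7} cannot be reached from the start state, so discard them.
P0 = {q2,q3,q4,q5,q8,q9} | {q1}.
Split {q2,q3,q4,q5,q8,q9} by δ(·,2) → {q2,q4,q5} and {q3,q8,q9}.
Split {q2,q4,q5} by δ(·,1) → {q2,q4} and {q5}.
Refine {q2,q4} on symbol 2: members go to different blocks, giving {q2} and {q4}.
Stable partition: {q2} | {q1} | {q3,q8,q9} | {q5} | {q4} — 5 equivalence classes.

5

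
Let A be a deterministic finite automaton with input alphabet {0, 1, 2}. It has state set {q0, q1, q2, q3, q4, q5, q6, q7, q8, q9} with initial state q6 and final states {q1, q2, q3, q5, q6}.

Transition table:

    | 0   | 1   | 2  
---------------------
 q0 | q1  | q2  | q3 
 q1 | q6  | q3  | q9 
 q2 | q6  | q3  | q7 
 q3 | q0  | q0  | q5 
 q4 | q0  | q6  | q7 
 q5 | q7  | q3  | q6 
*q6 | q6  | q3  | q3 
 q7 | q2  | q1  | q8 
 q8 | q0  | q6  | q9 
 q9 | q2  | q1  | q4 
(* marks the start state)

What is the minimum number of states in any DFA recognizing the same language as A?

Every state is reachable, so we keep all 10.
P0 = {q1,q2,q3,q5,q6} | {q0,q4,q7,q8,q9}.
On input 0, block {q1,q2,q3,q5,q6} splits into {q1,q2,q6} and {q3,q5}.
Split {q1,q2,q6} by δ(·,2) → {q1,q2} and {q6}.
Split {q0,q4,q7,q8,q9} by δ(·,0) → {q0,q7,q9} and {q4,q8}.
Split {q0,q7,q9} by δ(·,2) → {q7,q9} and {q0}.
Split {q3,q5} by δ(·,0) → {q3} and {q5}.
No further refinement is possible. Final partition (7 blocks): {q1,q2} | {q7,q9} | {q3} | {q6} | {q4,q8} | {q0} | {q5}.

7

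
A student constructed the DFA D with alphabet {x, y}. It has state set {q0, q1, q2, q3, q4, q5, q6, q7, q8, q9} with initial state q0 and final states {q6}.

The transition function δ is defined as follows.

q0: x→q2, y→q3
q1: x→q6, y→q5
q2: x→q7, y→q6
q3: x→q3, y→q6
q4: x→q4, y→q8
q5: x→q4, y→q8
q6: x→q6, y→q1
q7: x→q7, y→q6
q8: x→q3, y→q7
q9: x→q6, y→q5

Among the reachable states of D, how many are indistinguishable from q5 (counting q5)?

2

States {q9} cannot be reached from the start state, so discard them.
P0 = {q6} | {q0,q1,q2,q3,q4,q5,q7,q8}.
On input x, block {q0,q1,q2,q3,q4,q5,q7,q8} splits into {q0,q2,q3,q4,q5,q7,q8} and {q1}.
Split {q0,q2,q3,q4,q5,q7,q8} by δ(·,y) → {q0,q4,q5,q8} and {q2,q3,q7}.
Split {q0,q4,q5,q8} by δ(·,x) → {q0,q8} and {q4,q5}.
The partition is now stable with 5 blocks: {q6} | {q0,q8} | {q1} | {q2,q3,q7} | {q4,q5}.
The equivalence class containing q5 is {q4,q5}, of size 2.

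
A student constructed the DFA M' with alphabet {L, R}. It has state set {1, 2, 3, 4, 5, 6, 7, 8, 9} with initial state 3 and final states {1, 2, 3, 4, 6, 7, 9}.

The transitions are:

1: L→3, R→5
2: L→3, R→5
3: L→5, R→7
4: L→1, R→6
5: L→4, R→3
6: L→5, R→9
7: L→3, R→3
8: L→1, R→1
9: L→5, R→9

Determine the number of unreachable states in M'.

No path from 3 leads to 2, 8; the other 7 states are all reachable.

2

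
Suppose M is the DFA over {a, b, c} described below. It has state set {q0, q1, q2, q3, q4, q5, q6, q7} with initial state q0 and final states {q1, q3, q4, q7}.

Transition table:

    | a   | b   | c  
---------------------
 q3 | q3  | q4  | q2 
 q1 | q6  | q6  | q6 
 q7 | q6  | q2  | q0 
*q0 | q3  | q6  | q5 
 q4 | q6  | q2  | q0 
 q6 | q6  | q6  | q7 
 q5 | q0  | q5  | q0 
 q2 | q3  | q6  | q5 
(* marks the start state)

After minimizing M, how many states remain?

5

States {q1} cannot be reached from the start state, so discard them.
Initial partition by acceptance: {q3,q4,q7} | {q0,q2,q5,q6}.
Split {q3,q4,q7} by δ(·,a) → {q4,q7} and {q3}.
Refine {q0,q2,q5,q6} on symbol a: members go to different blocks, giving {q0,q2} and {q5,q6}.
Refine {q5,q6} on symbol a: members go to different blocks, giving {q5} and {q6}.
No further refinement is possible. Final partition (5 blocks): {q4,q7} | {q0,q2} | {q3} | {q5} | {q6}.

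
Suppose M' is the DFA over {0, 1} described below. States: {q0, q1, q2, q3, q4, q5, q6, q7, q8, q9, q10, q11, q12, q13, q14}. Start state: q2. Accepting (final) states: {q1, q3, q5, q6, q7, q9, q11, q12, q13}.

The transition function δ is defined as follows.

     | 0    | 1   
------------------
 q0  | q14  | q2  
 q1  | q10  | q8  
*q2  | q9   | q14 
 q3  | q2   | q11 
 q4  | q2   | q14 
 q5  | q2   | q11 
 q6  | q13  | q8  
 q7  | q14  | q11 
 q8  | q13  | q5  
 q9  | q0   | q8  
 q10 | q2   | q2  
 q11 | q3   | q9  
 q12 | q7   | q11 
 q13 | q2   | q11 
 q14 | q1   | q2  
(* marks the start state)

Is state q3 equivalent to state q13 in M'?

Reachable states from the start: {q0,q1,q2,q3,q5,q8,q9,q10,q11,q13,q14}. Unreachable: {q4,q6,q7,q12} — drop them.
Initial partition by acceptance: {q1,q3,q5,q9,q11,q13} | {q0,q2,q8,q10,q14}.
On input 0, block {q1,q3,q5,q9,q11,q13} splits into {q1,q3,q5,q9,q13} and {q11}.
Split {q1,q3,q5,q9,q13} by δ(·,1) → {q3,q5,q13} and {q1,q9}.
On input 0, block {q0,q2,q8,q10,q14} splits into {q0,q10} and {q2,q14} and {q8}.
The partition is now stable with 6 blocks: {q3,q5,q13} | {q0,q10} | {q11} | {q1,q9} | {q2,q14} | {q8}.
q3 and q13 lie in the same block of the stable partition, so they are equivalent — no string distinguishes them.

Yes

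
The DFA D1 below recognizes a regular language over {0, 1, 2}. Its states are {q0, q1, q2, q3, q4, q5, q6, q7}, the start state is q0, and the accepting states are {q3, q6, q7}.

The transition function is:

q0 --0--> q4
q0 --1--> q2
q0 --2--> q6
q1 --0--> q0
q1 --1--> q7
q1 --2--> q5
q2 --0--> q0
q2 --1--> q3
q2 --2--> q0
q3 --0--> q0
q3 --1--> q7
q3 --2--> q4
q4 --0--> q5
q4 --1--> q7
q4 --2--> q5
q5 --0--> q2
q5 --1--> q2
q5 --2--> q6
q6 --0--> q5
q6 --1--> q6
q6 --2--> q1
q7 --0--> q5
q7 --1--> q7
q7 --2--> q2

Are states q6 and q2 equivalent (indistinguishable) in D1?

Every state is reachable, so we keep all 8.
P0 = {q3,q6,q7} | {q0,q1,q2,q4,q5}.
Split {q0,q1,q2,q4,q5} by δ(·,1) → {q1,q2,q4} and {q0,q5}.
No further refinement is possible. Final partition (3 blocks): {q3,q6,q7} | {q1,q2,q4} | {q0,q5}.
q6 and q2 end up in different blocks, so they are distinguishable. For instance, the string 'ε' is accepted from only q6.

No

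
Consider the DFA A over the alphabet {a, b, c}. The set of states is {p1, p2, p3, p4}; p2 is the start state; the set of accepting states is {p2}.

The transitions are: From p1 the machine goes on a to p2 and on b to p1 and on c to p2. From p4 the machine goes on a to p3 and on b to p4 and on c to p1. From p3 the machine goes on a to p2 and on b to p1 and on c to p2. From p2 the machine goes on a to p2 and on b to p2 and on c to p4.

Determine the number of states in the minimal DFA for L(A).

All states are reachable from the start state.
P0 = {p2} | {p1,p3,p4}.
Refine {p1,p3,p4} on symbol a: members go to different blocks, giving {p1,p3} and {p4}.
Stable partition: {p2} | {p1,p3} | {p4} — 3 equivalence classes.

3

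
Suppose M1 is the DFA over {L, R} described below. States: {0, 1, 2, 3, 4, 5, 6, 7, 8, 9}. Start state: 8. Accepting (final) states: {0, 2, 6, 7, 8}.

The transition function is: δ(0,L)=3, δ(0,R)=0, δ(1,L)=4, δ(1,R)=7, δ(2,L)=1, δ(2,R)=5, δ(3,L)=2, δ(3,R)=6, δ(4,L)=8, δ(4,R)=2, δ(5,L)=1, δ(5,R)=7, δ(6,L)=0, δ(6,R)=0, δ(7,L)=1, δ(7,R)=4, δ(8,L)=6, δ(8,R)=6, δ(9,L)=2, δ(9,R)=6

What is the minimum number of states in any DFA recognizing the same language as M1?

States {9} cannot be reached from the start state, so discard them.
Initial partition by acceptance: {0,2,6,7,8} | {1,3,4,5}.
Split {0,2,6,7,8} by δ(·,L) → {0,2,7} and {6,8}.
On input R, block {0,2,7} splits into {2,7} and {0}.
Split {1,3,4,5} by δ(·,L) → {1,5} and {3} and {4}.
Split {2,7} by δ(·,R) → {2} and {7}.
On input L, block {1,5} splits into {1} and {5}.
Split {6,8} by δ(·,L) → {6} and {8}.
The partition is now stable with 9 blocks: {2} | {1} | {6} | {0} | {3} | {4} | {7} | {5} | {8}.

9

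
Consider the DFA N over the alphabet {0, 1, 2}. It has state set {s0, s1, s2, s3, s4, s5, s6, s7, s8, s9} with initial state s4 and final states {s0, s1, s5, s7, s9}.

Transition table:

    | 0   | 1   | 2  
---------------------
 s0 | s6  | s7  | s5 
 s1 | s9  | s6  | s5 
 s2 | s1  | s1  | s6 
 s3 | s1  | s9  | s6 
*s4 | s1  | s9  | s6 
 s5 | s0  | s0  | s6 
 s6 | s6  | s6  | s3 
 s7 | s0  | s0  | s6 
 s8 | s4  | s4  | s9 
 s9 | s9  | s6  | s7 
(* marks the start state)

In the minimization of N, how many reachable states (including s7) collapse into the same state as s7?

2

First remove the unreachable states {s2,s8}; 8 states remain.
P0 = {s0,s1,s5,s7,s9} | {s3,s4,s6}.
Refine {s0,s1,s5,s7,s9} on symbol 0: members go to different blocks, giving {s1,s5,s7,s9} and {s0}.
Refine {s1,s5,s7,s9} on symbol 0: members go to different blocks, giving {s1,s9} and {s5,s7}.
Split {s3,s4,s6} by δ(·,0) → {s3,s4} and {s6}.
The partition is now stable with 5 blocks: {s1,s9} | {s3,s4} | {s0} | {s5,s7} | {s6}.
The equivalence class containing s7 is {s5,s7}, of size 2.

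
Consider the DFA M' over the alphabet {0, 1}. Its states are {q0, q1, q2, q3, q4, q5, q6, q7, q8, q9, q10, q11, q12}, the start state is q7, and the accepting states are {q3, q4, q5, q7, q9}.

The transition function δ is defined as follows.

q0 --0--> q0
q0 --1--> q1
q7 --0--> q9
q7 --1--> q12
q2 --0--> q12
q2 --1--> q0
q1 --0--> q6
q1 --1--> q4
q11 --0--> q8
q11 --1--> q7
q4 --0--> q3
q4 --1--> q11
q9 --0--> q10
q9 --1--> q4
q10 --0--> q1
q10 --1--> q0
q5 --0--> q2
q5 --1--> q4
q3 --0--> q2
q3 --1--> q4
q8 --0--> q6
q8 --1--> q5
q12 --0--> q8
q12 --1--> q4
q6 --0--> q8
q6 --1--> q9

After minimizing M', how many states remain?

6

Initial partition by acceptance: {q3,q4,q5,q7,q9} | {q0,q1,q2,q6,q8,q10,q11,q12}.
Refine {q3,q4,q5,q7,q9} on symbol 0: members go to different blocks, giving {q3,q5,q9} and {q4,q7}.
Split {q0,q1,q2,q6,q8,q10,q11,q12} by δ(·,1) → {q0,q2,q10} and {q1,q11,q12} and {q6,q8}.
Refine {q0,q2,q10} on symbol 0: members go to different blocks, giving {q2,q10} and {q0}.
The partition is now stable with 6 blocks: {q3,q5,q9} | {q2,q10} | {q4,q7} | {q1,q11,q12} | {q6,q8} | {q0}.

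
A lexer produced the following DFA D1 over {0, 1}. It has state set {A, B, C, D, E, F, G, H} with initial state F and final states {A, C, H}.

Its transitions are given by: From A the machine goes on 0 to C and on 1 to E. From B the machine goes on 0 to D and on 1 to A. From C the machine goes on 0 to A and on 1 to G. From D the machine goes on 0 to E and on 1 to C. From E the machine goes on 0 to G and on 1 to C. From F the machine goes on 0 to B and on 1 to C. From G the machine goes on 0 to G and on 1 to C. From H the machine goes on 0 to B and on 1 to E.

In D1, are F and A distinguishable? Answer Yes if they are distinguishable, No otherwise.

Reachable states from the start: {A,B,C,D,E,F,G}. Unreachable: {H} — drop them.
P0 = {A,C} | {B,D,E,F,G}.
The partition is now stable with 2 blocks: {A,C} | {B,D,E,F,G}.
F and A end up in different blocks, so they are distinguishable. For instance, the string 'ε' is accepted from only A.

Yes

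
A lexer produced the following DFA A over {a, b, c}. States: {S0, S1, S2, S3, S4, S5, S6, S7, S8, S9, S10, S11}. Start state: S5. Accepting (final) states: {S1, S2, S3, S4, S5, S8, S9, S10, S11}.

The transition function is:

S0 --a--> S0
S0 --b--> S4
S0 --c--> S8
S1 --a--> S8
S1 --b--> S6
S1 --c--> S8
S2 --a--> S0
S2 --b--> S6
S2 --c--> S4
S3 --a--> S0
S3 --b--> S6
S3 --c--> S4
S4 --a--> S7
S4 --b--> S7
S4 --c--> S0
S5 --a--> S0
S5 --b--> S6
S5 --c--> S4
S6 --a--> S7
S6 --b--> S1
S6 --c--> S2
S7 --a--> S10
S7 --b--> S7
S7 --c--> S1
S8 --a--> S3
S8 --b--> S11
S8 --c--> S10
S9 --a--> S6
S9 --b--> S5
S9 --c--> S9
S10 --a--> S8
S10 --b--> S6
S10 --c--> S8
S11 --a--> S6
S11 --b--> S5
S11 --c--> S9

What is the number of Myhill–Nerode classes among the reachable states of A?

8

All states are reachable from the start state.
Initial partition by acceptance: {S1,S2,S3,S4,S5,S8,S9,S10,S11} | {S0,S6,S7}.
Refine {S1,S2,S3,S4,S5,S8,S9,S10,S11} on symbol a: members go to different blocks, giving {S2,S3,S4,S5,S9,S11} and {S1,S8,S10}.
Refine {S2,S3,S4,S5,S9,S11} on symbol b: members go to different blocks, giving {S2,S3,S4,S5} and {S9,S11}.
Refine {S2,S3,S4,S5} on symbol c: members go to different blocks, giving {S2,S3,S5} and {S4}.
On input a, block {S0,S6,S7} splits into {S0,S6} and {S7}.
Refine {S0,S6} on symbol a: members go to different blocks, giving {S0} and {S6}.
Split {S1,S8,S10} by δ(·,a) → {S1,S10} and {S8}.
No further refinement is possible. Final partition (8 blocks): {S2,S3,S5} | {S0} | {S1,S10} | {S9,S11} | {S4} | {S7} | {S6} | {S8}.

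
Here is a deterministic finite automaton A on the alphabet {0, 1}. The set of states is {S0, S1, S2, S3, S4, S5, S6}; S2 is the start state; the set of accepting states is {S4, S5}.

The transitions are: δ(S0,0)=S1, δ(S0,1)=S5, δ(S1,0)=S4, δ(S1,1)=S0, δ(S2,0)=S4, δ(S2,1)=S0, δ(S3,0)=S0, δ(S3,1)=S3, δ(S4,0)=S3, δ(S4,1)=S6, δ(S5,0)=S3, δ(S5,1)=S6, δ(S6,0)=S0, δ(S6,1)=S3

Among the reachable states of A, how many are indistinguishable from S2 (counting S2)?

All states are reachable from the start state.
P0 = {S4,S5} | {S0,S1,S2,S3,S6}.
Refine {S0,S1,S2,S3,S6} on symbol 0: members go to different blocks, giving {S0,S3,S6} and {S1,S2}.
On input 0, block {S0,S3,S6} splits into {S3,S6} and {S0}.
Stable partition: {S4,S5} | {S3,S6} | {S1,S2} | {S0} — 4 equivalence classes.
State S2 belongs to the block {S1,S2}, which has 2 states.

2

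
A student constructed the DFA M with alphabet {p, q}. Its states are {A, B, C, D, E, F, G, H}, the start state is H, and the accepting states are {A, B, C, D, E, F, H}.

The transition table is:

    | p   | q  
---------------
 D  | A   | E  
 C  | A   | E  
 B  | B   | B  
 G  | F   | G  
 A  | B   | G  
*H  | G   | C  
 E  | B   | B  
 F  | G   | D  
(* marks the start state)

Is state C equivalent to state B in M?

Initial partition by acceptance: {A,B,C,D,E,F,H} | {G}.
On input p, block {A,B,C,D,E,F,H} splits into {A,B,C,D,E} and {F,H}.
On input q, block {A,B,C,D,E} splits into {B,C,D,E} and {A}.
On input p, block {B,C,D,E} splits into {B,E} and {C,D}.
No further refinement is possible. Final partition (5 blocks): {B,E} | {G} | {F,H} | {A} | {C,D}.
C and B end up in different blocks, so they are distinguishable. For instance, the string 'pq' is accepted from only B.

No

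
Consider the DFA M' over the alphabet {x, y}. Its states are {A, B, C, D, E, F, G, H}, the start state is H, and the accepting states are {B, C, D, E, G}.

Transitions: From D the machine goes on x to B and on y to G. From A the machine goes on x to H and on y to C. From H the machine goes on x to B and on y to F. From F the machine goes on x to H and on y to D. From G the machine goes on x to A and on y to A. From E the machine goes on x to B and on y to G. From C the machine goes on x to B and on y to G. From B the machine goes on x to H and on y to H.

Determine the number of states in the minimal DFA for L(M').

States {E} cannot be reached from the start state, so discard them.
Start with accepting vs non-accepting: {B,C,D,G} | {A,F,H}.
Refine {B,C,D,G} on symbol x: members go to different blocks, giving {B,G} and {C,D}.
On input x, block {A,F,H} splits into {A,F} and {H}.
Split {B,G} by δ(·,x) → {B} and {G}.
The partition is now stable with 5 blocks: {B} | {A,F} | {C,D} | {H} | {G}.

5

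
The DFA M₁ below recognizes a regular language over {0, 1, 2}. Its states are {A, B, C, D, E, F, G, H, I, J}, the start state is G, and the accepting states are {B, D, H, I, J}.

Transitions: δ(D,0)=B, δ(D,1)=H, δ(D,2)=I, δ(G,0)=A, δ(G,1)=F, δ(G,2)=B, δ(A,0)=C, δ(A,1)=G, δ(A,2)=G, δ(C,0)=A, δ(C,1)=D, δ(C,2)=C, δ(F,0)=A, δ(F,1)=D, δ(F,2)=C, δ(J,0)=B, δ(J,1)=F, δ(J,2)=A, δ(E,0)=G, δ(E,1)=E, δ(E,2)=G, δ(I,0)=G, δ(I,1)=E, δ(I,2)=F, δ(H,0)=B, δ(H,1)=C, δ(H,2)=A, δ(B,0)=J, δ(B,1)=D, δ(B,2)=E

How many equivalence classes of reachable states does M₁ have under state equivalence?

8

Initial partition by acceptance: {B,D,H,I,J} | {A,C,E,F,G}.
Refine {B,D,H,I,J} on symbol 0: members go to different blocks, giving {B,D,H,J} and {I}.
Refine {B,D,H,J} on symbol 1: members go to different blocks, giving {B,D} and {H,J}.
On input 0, block {B,D} splits into {B} and {D}.
Split {A,C,E,F,G} by δ(·,1) → {A,E,G} and {C,F}.
Split {A,E,G} by δ(·,0) → {E,G} and {A}.
Split {E,G} by δ(·,0) → {E} and {G}.
Stable partition: {B} | {E} | {I} | {H,J} | {D} | {C,F} | {A} | {G} — 8 equivalence classes.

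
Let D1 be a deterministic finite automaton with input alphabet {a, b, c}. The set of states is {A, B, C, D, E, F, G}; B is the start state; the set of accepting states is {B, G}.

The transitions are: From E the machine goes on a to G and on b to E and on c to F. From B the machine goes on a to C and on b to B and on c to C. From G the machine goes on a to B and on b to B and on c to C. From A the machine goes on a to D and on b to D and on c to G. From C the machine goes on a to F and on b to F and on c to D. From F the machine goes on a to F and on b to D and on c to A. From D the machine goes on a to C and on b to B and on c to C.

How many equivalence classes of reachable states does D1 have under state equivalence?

States {E} cannot be reached from the start state, so discard them.
Initial partition by acceptance: {B,G} | {A,C,D,F}.
On input a, block {B,G} splits into {B} and {G}.
Split {A,C,D,F} by δ(·,b) → {A,C,F} and {D}.
On input a, block {A,C,F} splits into {C,F} and {A}.
Refine {C,F} on symbol b: members go to different blocks, giving {C} and {F}.
No further refinement is possible. Final partition (6 blocks): {B} | {C} | {G} | {D} | {A} | {F}.

6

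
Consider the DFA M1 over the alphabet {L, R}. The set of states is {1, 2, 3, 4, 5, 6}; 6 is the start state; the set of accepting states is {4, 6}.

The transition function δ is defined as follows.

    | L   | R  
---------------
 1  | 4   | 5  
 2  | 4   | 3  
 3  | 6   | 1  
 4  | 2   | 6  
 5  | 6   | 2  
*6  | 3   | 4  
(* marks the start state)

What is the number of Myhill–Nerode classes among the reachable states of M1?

P0 = {4,6} | {1,2,3,5}.
The partition is now stable with 2 blocks: {4,6} | {1,2,3,5}.

2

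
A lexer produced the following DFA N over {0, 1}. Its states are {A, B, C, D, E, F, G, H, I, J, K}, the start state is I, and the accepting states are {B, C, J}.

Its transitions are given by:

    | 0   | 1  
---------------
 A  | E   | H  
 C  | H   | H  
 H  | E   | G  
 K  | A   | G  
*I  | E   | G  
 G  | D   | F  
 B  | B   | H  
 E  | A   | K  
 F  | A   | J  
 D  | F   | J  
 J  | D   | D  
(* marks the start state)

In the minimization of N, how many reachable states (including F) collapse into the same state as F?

First remove the unreachable states {B,C}; 9 states remain.
Start with accepting vs non-accepting: {J} | {A,D,E,F,G,H,I,K}.
On input 1, block {A,D,E,F,G,H,I,K} splits into {A,E,G,H,I,K} and {D,F}.
Refine {A,E,G,H,I,K} on symbol 0: members go to different blocks, giving {A,E,H,I,K} and {G}.
On input 1, block {A,E,H,I,K} splits into {H,I,K} and {A,E}.
Split {D,F} by δ(·,0) → {D} and {F}.
The partition is now stable with 6 blocks: {J} | {H,I,K} | {D} | {G} | {A,E} | {F}.
The equivalence class containing F is {F}, of size 1.

1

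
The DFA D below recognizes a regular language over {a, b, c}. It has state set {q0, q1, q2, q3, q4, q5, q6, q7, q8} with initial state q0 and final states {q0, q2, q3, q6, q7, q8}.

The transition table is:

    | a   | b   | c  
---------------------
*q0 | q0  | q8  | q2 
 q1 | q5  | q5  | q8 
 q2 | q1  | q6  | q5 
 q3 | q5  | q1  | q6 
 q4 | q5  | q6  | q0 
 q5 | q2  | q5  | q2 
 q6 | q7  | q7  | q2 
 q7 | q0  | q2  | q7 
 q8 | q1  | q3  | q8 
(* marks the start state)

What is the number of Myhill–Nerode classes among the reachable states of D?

States {q4} cannot be reached from the start state, so discard them.
P0 = {q0,q2,q3,q6,q7,q8} | {q1,q5}.
On input a, block {q0,q2,q3,q6,q7,q8} splits into {q0,q6,q7} and {q2,q3,q8}.
Refine {q0,q6,q7} on symbol b: members go to different blocks, giving {q0,q7} and {q6}.
Split {q0,q7} by δ(·,c) → {q0} and {q7}.
Split {q1,q5} by δ(·,a) → {q1} and {q5}.
Refine {q2,q3,q8} on symbol a: members go to different blocks, giving {q2,q8} and {q3}.
Split {q2,q8} by δ(·,b) → {q2} and {q8}.
The partition is now stable with 8 blocks: {q0} | {q1} | {q2} | {q6} | {q7} | {q5} | {q3} | {q8}.

8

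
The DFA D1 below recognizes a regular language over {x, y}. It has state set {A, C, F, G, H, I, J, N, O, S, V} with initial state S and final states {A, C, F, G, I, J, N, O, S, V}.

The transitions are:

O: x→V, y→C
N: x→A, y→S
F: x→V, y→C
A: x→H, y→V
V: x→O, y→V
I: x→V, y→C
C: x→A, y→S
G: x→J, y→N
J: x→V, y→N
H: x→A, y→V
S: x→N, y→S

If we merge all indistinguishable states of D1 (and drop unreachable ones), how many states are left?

6

First remove the unreachable states {F,G,I,J}; 7 states remain.
P0 = {A,C,N,O,S,V} | {H}.
Refine {A,C,N,O,S,V} on symbol x: members go to different blocks, giving {C,N,O,S,V} and {A}.
On input x, block {C,N,O,S,V} splits into {O,S,V} and {C,N}.
Refine {O,S,V} on symbol x: members go to different blocks, giving {O,V} and {S}.
On input y, block {O,V} splits into {V} and {O}.
The partition is now stable with 6 blocks: {V} | {H} | {A} | {C,N} | {S} | {O}.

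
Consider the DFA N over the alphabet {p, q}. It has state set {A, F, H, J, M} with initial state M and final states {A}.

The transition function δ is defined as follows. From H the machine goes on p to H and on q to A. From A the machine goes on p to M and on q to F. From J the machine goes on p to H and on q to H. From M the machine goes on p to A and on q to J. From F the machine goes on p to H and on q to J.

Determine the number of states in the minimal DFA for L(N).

5

Every state is reachable, so we keep all 5.
P0 = {A} | {F,H,J,M}.
Split {F,H,J,M} by δ(·,p) → {F,H,J} and {M}.
Refine {F,H,J} on symbol q: members go to different blocks, giving {F,J} and {H}.
On input q, block {F,J} splits into {J} and {F}.
Stable partition: {A} | {J} | {M} | {H} | {F} — 5 equivalence classes.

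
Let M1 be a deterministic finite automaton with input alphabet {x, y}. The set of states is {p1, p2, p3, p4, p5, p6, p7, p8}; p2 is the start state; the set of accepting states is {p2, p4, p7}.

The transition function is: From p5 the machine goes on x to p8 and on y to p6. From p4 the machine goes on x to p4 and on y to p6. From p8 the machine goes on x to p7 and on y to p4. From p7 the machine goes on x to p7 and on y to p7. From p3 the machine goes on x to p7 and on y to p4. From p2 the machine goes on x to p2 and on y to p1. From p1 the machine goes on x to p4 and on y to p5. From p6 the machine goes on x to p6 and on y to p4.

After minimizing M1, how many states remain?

States {p3} cannot be reached from the start state, so discard them.
Start with accepting vs non-accepting: {p2,p4,p7} | {p1,p5,p6,p8}.
Refine {p2,p4,p7} on symbol y: members go to different blocks, giving {p2,p4} and {p7}.
Refine {p1,p5,p6,p8} on symbol x: members go to different blocks, giving {p5,p6} and {p1} and {p8}.
Refine {p2,p4} on symbol y: members go to different blocks, giving {p2} and {p4}.
On input x, block {p5,p6} splits into {p5} and {p6}.
The partition is now stable with 7 blocks: {p2} | {p5} | {p7} | {p1} | {p8} | {p4} | {p6}.

7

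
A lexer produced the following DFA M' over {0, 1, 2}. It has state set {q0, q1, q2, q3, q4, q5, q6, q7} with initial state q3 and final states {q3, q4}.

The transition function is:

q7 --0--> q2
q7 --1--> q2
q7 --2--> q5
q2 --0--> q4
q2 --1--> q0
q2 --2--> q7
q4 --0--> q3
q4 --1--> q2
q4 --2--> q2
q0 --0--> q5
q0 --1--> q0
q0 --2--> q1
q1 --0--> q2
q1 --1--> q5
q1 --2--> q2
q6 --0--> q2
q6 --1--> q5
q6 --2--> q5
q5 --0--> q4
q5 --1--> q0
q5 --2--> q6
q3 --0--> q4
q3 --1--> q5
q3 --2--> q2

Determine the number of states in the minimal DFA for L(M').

4

Start with accepting vs non-accepting: {q3,q4} | {q0,q1,q2,q5,q6,q7}.
Split {q0,q1,q2,q5,q6,q7} by δ(·,0) → {q0,q1,q6,q7} and {q2,q5}.
Split {q0,q1,q6,q7} by δ(·,1) → {q1,q6,q7} and {q0}.
Stable partition: {q3,q4} | {q1,q6,q7} | {q2,q5} | {q0} — 4 equivalence classes.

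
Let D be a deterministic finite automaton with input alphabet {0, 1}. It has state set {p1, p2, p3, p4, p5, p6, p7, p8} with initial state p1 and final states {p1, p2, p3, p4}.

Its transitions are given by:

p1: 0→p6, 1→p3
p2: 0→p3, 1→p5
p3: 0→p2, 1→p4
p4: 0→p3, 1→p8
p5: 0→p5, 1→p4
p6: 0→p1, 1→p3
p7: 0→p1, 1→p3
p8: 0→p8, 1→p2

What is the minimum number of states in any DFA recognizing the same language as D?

5

States {p7} cannot be reached from the start state, so discard them.
Initial partition by acceptance: {p1,p2,p3,p4} | {p5,p6,p8}.
On input 0, block {p1,p2,p3,p4} splits into {p2,p3,p4} and {p1}.
Split {p2,p3,p4} by δ(·,1) → {p2,p4} and {p3}.
Refine {p5,p6,p8} on symbol 0: members go to different blocks, giving {p5,p8} and {p6}.
Stable partition: {p2,p4} | {p5,p8} | {p1} | {p3} | {p6} — 5 equivalence classes.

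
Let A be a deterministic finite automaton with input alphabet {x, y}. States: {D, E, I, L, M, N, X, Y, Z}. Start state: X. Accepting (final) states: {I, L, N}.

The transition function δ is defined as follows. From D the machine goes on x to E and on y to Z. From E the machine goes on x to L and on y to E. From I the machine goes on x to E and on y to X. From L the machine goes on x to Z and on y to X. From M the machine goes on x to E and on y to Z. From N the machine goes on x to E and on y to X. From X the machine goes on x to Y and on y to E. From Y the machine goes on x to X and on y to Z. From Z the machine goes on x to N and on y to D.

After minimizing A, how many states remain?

7

States {I,M} cannot be reached from the start state, so discard them.
P0 = {L,N} | {D,E,X,Y,Z}.
Split {D,E,X,Y,Z} by δ(·,x) → {D,X,Y} and {E,Z}.
Split {D,X,Y} by δ(·,x) → {X,Y} and {D}.
On input y, block {E,Z} splits into {Z} and {E}.
Refine {L,N} on symbol x: members go to different blocks, giving {N} and {L}.
Refine {X,Y} on symbol y: members go to different blocks, giving {X} and {Y}.
The partition is now stable with 7 blocks: {N} | {X} | {Z} | {D} | {E} | {L} | {Y}.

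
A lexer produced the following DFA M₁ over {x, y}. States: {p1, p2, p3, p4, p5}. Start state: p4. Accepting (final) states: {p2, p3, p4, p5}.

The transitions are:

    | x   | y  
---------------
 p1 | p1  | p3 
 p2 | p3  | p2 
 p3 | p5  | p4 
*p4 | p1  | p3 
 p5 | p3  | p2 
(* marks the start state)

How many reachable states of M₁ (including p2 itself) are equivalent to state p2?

P0 = {p2,p3,p4,p5} | {p1}.
Refine {p2,p3,p4,p5} on symbol x: members go to different blocks, giving {p2,p3,p5} and {p4}.
Split {p2,p3,p5} by δ(·,y) → {p2,p5} and {p3}.
The partition is now stable with 4 blocks: {p2,p5} | {p1} | {p4} | {p3}.
The equivalence class containing p2 is {p2,p5}, of size 2.

2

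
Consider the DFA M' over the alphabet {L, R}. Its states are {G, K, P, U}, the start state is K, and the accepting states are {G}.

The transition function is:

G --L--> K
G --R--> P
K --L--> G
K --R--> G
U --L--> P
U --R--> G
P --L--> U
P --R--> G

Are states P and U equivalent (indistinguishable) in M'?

All states are reachable from the start state.
Initial partition by acceptance: {G} | {K,P,U}.
Split {K,P,U} by δ(·,L) → {P,U} and {K}.
The partition is now stable with 3 blocks: {G} | {P,U} | {K}.
P and U lie in the same block of the stable partition, so they are equivalent — no string distinguishes them.

Yes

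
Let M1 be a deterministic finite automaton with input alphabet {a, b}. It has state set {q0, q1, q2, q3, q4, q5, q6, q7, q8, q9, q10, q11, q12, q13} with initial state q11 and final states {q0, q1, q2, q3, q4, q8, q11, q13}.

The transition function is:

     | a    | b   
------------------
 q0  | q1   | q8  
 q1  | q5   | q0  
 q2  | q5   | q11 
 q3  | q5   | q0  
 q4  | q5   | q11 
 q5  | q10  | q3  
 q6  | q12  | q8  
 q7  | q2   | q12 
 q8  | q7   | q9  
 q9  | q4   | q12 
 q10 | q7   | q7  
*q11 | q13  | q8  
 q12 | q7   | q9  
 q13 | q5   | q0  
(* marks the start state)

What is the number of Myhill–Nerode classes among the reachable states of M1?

6

Reachable states from the start: {q0,q1,q2,q3,q4,q5,q7,q8,q9,q10,q11,q12,q13}. Unreachable: {q6} — drop them.
P0 = {q0,q1,q2,q3,q4,q8,q11,q13} | {q5,q7,q9,q10,q12}.
On input a, block {q0,q1,q2,q3,q4,q8,q11,q13} splits into {q1,q2,q3,q4,q8,q13} and {q0,q11}.
Split {q1,q2,q3,q4,q8,q13} by δ(·,b) → {q1,q2,q3,q4,q13} and {q8}.
Refine {q5,q7,q9,q10,q12} on symbol a: members go to different blocks, giving {q5,q10,q12} and {q7,q9}.
Refine {q5,q10,q12} on symbol a: members go to different blocks, giving {q10,q12} and {q5}.
No further refinement is possible. Final partition (6 blocks): {q1,q2,q3,q4,q13} | {q10,q12} | {q0,q11} | {q8} | {q7,q9} | {q5}.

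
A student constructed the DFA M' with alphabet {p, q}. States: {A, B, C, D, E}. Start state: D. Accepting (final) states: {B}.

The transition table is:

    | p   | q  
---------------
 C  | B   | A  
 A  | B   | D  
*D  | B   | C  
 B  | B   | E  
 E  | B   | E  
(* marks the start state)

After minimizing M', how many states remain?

Every state is reachable, so we keep all 5.
Start with accepting vs non-accepting: {B} | {A,C,D,E}.
Stable partition: {B} | {A,C,D,E} — 2 equivalence classes.

2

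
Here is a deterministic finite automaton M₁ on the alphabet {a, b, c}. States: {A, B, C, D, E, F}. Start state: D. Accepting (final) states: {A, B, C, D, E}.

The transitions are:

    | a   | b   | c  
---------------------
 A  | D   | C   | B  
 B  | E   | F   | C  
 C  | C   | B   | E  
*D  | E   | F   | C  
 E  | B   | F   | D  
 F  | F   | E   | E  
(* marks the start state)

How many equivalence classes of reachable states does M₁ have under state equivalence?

Reachable states from the start: {B,C,D,E,F}. Unreachable: {A} — drop them.
P0 = {B,C,D,E} | {F}.
Split {B,C,D,E} by δ(·,b) → {B,D,E} and {C}.
Refine {B,D,E} on symbol c: members go to different blocks, giving {B,D} and {E}.
The partition is now stable with 4 blocks: {B,D} | {F} | {C} | {E}.

4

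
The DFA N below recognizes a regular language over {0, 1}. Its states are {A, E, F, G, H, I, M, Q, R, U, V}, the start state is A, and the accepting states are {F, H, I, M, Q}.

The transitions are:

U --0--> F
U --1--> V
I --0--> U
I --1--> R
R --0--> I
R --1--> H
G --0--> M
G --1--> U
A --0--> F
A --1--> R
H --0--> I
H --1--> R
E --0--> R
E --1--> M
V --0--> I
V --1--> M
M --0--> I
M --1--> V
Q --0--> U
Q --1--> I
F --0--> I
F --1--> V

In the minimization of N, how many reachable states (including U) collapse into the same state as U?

2

Reachable states from the start: {A,F,H,I,M,R,U,V}. Unreachable: {E,G,Q} — drop them.
P0 = {F,H,I,M} | {A,R,U,V}.
Refine {F,H,I,M} on symbol 0: members go to different blocks, giving {F,H,M} and {I}.
Split {A,R,U,V} by δ(·,0) → {A,U} and {R,V}.
No further refinement is possible. Final partition (4 blocks): {F,H,M} | {A,U} | {I} | {R,V}.
State U belongs to the block {A,U}, which has 2 states.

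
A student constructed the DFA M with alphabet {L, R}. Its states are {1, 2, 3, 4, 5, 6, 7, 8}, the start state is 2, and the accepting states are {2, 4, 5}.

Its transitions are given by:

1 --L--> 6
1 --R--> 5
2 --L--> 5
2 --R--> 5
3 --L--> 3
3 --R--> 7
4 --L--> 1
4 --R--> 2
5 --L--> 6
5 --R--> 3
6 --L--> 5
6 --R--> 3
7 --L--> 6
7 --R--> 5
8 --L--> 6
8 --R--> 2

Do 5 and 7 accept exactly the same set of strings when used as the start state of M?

No

Reachable states from the start: {2,3,5,6,7}. Unreachable: {1,4,8} — drop them.
Initial partition by acceptance: {2,5} | {3,6,7}.
On input L, block {2,5} splits into {2} and {5}.
On input L, block {3,6,7} splits into {3,7} and {6}.
Split {3,7} by δ(·,L) → {3} and {7}.
No further refinement is possible. Final partition (5 blocks): {2} | {3} | {5} | {6} | {7}.
5 and 7 end up in different blocks, so they are distinguishable. For instance, the string 'ε' is accepted from only 5.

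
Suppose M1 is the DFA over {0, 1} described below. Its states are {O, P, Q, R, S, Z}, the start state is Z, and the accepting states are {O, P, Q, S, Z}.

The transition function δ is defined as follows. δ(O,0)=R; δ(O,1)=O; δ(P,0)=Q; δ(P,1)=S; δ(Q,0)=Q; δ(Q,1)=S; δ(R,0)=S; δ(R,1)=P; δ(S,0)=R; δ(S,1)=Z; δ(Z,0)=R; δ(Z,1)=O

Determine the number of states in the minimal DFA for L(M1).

All states are reachable from the start state.
Start with accepting vs non-accepting: {O,P,Q,S,Z} | {R}.
On input 0, block {O,P,Q,S,Z} splits into {O,S,Z} and {P,Q}.
No further refinement is possible. Final partition (3 blocks): {O,S,Z} | {R} | {P,Q}.

3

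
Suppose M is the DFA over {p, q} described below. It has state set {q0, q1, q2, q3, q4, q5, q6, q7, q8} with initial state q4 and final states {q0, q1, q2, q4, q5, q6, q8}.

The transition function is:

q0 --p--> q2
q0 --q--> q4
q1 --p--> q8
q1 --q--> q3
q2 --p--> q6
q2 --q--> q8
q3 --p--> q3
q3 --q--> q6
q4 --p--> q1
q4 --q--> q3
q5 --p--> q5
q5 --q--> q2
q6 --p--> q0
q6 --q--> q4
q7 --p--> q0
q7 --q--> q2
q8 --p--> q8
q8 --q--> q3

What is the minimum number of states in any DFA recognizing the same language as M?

3

Reachable states from the start: {q0,q1,q2,q3,q4,q6,q8}. Unreachable: {q5,q7} — drop them.
Start with accepting vs non-accepting: {q0,q1,q2,q4,q6,q8} | {q3}.
Refine {q0,q1,q2,q4,q6,q8} on symbol q: members go to different blocks, giving {q0,q2,q6} and {q1,q4,q8}.
The partition is now stable with 3 blocks: {q0,q2,q6} | {q3} | {q1,q4,q8}.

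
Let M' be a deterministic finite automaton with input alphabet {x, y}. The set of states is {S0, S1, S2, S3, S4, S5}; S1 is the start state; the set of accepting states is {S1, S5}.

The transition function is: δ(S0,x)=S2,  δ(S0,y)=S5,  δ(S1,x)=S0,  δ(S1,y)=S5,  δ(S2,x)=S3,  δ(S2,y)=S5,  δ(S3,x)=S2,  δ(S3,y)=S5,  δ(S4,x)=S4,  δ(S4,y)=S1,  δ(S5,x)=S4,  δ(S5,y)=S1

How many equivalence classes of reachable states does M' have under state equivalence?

2

Every state is reachable, so we keep all 6.
Initial partition by acceptance: {S1,S5} | {S0,S2,S3,S4}.
The partition is now stable with 2 blocks: {S1,S5} | {S0,S2,S3,S4}.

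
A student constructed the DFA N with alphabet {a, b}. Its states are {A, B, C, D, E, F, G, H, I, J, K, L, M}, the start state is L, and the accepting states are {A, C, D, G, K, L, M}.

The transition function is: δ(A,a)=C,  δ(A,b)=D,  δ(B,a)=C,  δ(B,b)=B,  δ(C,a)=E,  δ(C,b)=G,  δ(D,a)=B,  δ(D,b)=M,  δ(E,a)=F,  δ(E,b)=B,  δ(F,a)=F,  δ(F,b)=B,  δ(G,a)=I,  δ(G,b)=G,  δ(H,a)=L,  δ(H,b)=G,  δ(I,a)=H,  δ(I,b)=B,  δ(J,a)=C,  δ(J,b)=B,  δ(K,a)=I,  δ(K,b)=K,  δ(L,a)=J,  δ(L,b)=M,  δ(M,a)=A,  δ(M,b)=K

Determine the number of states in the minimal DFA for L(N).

9

All states are reachable from the start state.
P0 = {A,C,D,G,K,L,M} | {B,E,F,H,I,J}.
Refine {A,C,D,G,K,L,M} on symbol a: members go to different blocks, giving {C,D,G,K,L} and {A,M}.
Split {C,D,G,K,L} by δ(·,b) → {C,G,K} and {D,L}.
On input a, block {B,E,F,H,I,J} splits into {E,F,I} and {B,J} and {H}.
Refine {E,F,I} on symbol a: members go to different blocks, giving {E,F} and {I}.
On input a, block {C,G,K} splits into {G,K} and {C}.
Refine {A,M} on symbol a: members go to different blocks, giving {A} and {M}.
Stable partition: {G,K} | {E,F} | {A} | {D,L} | {B,J} | {H} | {I} | {C} | {M} — 9 equivalence classes.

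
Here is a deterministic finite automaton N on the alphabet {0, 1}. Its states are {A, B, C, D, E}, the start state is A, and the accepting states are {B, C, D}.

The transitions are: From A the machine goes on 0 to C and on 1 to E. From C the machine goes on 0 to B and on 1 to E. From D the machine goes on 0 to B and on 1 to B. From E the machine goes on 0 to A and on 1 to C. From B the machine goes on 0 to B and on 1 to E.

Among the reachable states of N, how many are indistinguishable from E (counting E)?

States {D} cannot be reached from the start state, so discard them.
Initial partition by acceptance: {B,C} | {A,E}.
On input 0, block {A,E} splits into {A} and {E}.
The partition is now stable with 3 blocks: {B,C} | {A} | {E}.
The equivalence class containing E is {E}, of size 1.

1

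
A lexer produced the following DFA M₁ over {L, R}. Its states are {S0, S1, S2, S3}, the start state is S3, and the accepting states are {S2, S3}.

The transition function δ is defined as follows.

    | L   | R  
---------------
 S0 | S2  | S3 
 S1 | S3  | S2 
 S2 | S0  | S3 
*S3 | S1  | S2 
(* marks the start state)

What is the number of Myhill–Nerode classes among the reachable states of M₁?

2

All states are reachable from the start state.
P0 = {S2,S3} | {S0,S1}.
Stable partition: {S2,S3} | {S0,S1} — 2 equivalence classes.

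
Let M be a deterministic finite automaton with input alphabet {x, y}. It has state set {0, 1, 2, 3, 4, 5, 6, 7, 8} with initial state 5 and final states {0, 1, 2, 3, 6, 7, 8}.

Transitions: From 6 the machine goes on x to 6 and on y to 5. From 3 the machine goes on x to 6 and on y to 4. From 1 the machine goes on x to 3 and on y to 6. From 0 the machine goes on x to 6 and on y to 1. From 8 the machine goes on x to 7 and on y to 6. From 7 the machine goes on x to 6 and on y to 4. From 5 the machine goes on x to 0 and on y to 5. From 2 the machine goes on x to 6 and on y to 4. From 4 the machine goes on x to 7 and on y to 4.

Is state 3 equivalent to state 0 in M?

Reachable states from the start: {0,1,3,4,5,6,7}. Unreachable: {2,8} — drop them.
P0 = {0,1,3,6,7} | {4,5}.
Refine {0,1,3,6,7} on symbol y: members go to different blocks, giving {3,6,7} and {0,1}.
On input x, block {4,5} splits into {4} and {5}.
On input y, block {3,6,7} splits into {3,7} and {6}.
Refine {0,1} on symbol x: members go to different blocks, giving {0} and {1}.
Stable partition: {3,7} | {4} | {0} | {5} | {6} | {1} — 6 equivalence classes.
3 and 0 end up in different blocks, so they are distinguishable. For instance, the string 'y' is accepted from only 0.

No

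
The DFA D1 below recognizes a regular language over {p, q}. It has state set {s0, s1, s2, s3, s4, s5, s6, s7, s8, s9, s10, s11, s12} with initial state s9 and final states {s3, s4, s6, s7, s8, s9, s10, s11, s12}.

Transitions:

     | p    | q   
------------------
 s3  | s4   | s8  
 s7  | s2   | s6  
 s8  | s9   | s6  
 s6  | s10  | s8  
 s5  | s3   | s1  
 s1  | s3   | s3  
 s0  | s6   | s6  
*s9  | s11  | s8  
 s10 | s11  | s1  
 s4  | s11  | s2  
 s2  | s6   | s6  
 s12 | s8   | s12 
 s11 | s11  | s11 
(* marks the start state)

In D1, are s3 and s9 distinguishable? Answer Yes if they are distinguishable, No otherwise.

States {s0,s5,s7,s12} cannot be reached from the start state, so discard them.
Initial partition by acceptance: {s3,s4,s6,s8,s9,s10,s11} | {s1,s2}.
Refine {s3,s4,s6,s8,s9,s10,s11} on symbol q: members go to different blocks, giving {s3,s6,s8,s9,s11} and {s4,s10}.
Refine {s3,s6,s8,s9,s11} on symbol p: members go to different blocks, giving {s8,s9,s11} and {s3,s6}.
Split {s8,s9,s11} by δ(·,q) → {s9,s11} and {s8}.
Refine {s9,s11} on symbol q: members go to different blocks, giving {s9} and {s11}.
No further refinement is possible. Final partition (6 blocks): {s9} | {s1,s2} | {s4,s10} | {s3,s6} | {s8} | {s11}.
s3 and s9 end up in different blocks, so they are distinguishable. For instance, the string 'pq' is accepted from only s9.

Yes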